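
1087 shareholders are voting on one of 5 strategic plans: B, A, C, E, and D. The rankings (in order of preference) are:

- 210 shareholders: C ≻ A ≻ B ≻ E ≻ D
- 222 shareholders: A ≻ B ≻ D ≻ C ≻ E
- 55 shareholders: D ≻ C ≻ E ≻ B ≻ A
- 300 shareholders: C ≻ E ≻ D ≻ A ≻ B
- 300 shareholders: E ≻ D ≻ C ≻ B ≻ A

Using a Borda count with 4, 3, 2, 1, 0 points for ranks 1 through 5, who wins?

B: 210·2 + 222·3 + 55·1 + 300·0 + 300·1 = 1441
A: 210·3 + 222·4 + 55·0 + 300·1 + 300·0 = 1818
C: 210·4 + 222·1 + 55·3 + 300·4 + 300·2 = 3027
E: 210·1 + 222·0 + 55·2 + 300·3 + 300·4 = 2420
D: 210·0 + 222·2 + 55·4 + 300·2 + 300·3 = 2164
C has the highest Borda score (3027).

C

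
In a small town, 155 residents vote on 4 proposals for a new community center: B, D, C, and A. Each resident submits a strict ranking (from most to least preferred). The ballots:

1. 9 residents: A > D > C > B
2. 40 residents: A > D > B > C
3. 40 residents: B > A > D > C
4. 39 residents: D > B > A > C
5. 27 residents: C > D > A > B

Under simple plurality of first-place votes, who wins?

First-place votes: B 40, D 39, C 27, A 49.
A has the most first-place votes.

A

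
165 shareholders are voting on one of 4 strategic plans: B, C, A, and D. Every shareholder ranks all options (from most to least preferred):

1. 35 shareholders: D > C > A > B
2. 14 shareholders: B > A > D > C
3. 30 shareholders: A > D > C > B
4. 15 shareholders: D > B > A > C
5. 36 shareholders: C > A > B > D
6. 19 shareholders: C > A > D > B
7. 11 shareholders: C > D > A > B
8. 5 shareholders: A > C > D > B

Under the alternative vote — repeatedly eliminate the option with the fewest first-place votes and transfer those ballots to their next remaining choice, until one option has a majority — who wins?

D

Round 1: B 14, C 66, A 35, D 50. Eliminate B.
Round 2: C 66, A 49, D 50. Eliminate A.
Round 3: C 71, D 94. D has a majority.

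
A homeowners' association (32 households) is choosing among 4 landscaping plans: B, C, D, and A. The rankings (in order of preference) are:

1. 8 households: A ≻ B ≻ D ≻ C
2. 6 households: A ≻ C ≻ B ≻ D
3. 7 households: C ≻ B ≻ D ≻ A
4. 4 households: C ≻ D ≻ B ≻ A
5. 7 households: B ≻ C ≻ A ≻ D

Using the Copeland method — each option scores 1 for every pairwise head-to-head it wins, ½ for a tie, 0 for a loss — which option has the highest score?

C

B: beats D and A; loses to C → score 2.
C: beats B, D, and A → score 3.
D: loses to B, C, and A → score 0.
A: beats D; loses to B and C → score 1.
C has the best pairwise record.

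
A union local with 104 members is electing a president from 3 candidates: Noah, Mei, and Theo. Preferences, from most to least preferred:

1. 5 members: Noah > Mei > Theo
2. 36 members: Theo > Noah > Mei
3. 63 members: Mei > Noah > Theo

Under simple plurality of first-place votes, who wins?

First-place votes: Noah 5, Mei 63, Theo 36.
Mei has the most first-place votes.

Mei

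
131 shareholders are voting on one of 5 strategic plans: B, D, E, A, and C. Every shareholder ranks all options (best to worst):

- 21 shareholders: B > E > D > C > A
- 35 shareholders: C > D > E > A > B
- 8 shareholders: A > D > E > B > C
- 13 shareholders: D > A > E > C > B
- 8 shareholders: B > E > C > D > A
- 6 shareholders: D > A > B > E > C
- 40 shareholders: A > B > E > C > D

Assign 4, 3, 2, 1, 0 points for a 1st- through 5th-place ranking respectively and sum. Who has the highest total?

E

B: 21·4 + 35·0 + 8·1 + 13·0 + 8·4 + 6·2 + 40·3 = 256
D: 21·2 + 35·3 + 8·3 + 13·4 + 8·1 + 6·4 + 40·0 = 255
E: 21·3 + 35·2 + 8·2 + 13·2 + 8·3 + 6·1 + 40·2 = 285
A: 21·0 + 35·1 + 8·4 + 13·3 + 8·0 + 6·3 + 40·4 = 284
C: 21·1 + 35·4 + 8·0 + 13·1 + 8·2 + 6·0 + 40·1 = 230
E has the highest Borda score (285).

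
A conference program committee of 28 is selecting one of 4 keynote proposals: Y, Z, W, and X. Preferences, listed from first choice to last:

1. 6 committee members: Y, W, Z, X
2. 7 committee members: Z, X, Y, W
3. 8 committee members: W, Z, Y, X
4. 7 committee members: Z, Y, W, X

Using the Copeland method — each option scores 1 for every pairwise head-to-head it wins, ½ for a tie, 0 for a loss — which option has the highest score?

Y: beats W and X; loses to Z → score 2.
Z: beats Y and X; ties W → score 2.5.
W: beats X; ties Z; loses to Y → score 1.5.
X: loses to Y, Z, and W → score 0.
Z has the best pairwise record.

Z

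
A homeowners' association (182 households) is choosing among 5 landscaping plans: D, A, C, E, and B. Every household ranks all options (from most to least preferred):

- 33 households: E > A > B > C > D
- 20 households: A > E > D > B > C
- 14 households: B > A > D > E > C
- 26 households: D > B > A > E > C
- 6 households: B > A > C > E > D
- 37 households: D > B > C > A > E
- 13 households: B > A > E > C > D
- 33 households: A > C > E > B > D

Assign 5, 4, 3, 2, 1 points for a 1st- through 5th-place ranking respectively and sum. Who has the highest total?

A

D: 33·1 + 20·3 + 14·3 + 26·5 + 6·1 + 37·5 + 13·1 + 33·1 = 502
A: 33·4 + 20·5 + 14·4 + 26·3 + 6·4 + 37·2 + 13·4 + 33·5 = 681
C: 33·2 + 20·1 + 14·1 + 26·1 + 6·3 + 37·3 + 13·2 + 33·4 = 413
E: 33·5 + 20·4 + 14·2 + 26·2 + 6·2 + 37·1 + 13·3 + 33·3 = 512
B: 33·3 + 20·2 + 14·5 + 26·4 + 6·5 + 37·4 + 13·5 + 33·2 = 622
A has the highest Borda score (681).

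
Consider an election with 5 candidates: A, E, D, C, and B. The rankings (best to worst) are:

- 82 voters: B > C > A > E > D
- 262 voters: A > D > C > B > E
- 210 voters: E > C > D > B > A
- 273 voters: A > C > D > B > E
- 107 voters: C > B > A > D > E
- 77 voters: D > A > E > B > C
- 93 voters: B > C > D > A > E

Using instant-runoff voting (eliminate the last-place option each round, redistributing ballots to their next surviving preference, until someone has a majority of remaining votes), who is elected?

A

Round 1: A 535, E 210, D 77, C 107, B 175. Eliminate D.
Round 2: A 612, E 210, C 107, B 175. A has a majority.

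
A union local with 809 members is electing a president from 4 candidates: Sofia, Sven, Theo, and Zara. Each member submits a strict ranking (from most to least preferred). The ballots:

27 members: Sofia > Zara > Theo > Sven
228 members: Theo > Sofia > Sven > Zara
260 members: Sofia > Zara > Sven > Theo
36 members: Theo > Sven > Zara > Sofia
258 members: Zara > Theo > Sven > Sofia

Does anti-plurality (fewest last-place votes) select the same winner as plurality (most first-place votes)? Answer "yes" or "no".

no

Anti-plurality — last-place votes: Sofia 294, Sven 27, Theo 260, Zara 228. Winner: Sven.
Plurality — first-place votes: Sofia 287, Sven 0, Theo 264, Zara 258. Winner: Sofia.
The two methods disagree.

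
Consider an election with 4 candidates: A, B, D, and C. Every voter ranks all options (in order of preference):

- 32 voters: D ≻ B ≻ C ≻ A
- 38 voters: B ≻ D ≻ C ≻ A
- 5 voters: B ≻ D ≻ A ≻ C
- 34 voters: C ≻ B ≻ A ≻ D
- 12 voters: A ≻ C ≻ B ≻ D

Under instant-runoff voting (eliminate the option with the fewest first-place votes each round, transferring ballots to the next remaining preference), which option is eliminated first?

Round 1: A 12, B 43, D 32, C 34. Eliminate A.

A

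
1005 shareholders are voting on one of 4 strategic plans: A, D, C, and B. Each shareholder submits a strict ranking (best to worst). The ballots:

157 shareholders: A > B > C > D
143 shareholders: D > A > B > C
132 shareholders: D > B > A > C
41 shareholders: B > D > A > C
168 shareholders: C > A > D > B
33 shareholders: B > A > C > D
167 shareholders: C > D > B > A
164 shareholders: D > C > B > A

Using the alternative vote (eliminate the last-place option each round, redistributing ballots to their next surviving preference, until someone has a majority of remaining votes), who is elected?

Round 1: A 157, D 439, C 335, B 74. Eliminate B.
Round 2: A 190, D 480, C 335. Eliminate A.
Round 3: D 480, C 525. C has a majority.

C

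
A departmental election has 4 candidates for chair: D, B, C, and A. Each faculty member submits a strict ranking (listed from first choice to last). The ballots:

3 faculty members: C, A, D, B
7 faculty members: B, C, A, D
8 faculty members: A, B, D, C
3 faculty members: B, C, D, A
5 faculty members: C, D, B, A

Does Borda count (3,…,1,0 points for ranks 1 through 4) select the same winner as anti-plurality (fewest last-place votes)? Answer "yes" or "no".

Borda — scores: D 24, B 51, C 44, A 37. Winner: B.
Anti-plurality — last-place votes: D 7, B 3, C 8, A 8. Winner: B.
The two methods agree.

yes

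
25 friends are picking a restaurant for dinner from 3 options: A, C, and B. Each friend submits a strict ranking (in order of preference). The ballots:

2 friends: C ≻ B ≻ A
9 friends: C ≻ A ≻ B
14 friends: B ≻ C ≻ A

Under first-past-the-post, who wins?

B

First-place votes: A 0, C 11, B 14.
B has the most first-place votes.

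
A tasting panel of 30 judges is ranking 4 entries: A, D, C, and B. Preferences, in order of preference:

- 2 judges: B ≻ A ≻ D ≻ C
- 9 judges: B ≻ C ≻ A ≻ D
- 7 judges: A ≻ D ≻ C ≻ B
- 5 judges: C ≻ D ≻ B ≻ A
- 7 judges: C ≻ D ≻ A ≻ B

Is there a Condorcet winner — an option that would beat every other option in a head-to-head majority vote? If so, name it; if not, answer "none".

C

C vs A: 21–9 for C.
C vs D: 21–9 for C.
C vs B: 19–11 for C.
C beats every other option head-to-head.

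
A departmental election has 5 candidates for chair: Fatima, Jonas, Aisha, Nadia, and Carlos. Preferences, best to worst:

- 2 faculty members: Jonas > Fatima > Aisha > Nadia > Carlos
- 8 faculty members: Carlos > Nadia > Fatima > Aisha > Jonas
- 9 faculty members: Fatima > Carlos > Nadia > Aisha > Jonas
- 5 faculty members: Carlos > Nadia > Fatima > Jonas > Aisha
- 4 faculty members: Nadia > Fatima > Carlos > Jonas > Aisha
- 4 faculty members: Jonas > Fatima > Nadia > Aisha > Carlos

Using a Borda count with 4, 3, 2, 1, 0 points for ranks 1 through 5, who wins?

Fatima: 2·3 + 8·2 + 9·4 + 5·2 + 4·3 + 4·3 = 92
Jonas: 2·4 + 8·0 + 9·0 + 5·1 + 4·1 + 4·4 = 33
Aisha: 2·2 + 8·1 + 9·1 + 5·0 + 4·0 + 4·1 = 25
Nadia: 2·1 + 8·3 + 9·2 + 5·3 + 4·4 + 4·2 = 83
Carlos: 2·0 + 8·4 + 9·3 + 5·4 + 4·2 + 4·0 = 87
Fatima has the highest Borda score (92).

Fatima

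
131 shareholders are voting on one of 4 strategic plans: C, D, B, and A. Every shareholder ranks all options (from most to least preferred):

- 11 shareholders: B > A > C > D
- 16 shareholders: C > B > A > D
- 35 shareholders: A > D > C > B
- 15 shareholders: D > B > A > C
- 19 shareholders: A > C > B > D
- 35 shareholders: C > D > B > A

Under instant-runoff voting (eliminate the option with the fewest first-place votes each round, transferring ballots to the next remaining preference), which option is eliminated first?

Round 1: C 51, D 15, B 11, A 54. Eliminate B.

B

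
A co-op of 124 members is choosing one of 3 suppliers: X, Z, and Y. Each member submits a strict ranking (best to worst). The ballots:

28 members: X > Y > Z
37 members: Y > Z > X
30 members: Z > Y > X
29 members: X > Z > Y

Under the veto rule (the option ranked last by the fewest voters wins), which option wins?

Z

Last-place votes: X 67, Z 28, Y 29.
Z is ranked last by the fewest voters, so Z wins.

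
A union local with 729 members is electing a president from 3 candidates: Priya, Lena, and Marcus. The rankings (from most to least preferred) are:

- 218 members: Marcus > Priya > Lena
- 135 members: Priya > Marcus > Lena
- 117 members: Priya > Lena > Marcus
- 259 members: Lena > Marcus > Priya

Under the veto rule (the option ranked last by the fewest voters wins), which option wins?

Last-place votes: Priya 259, Lena 353, Marcus 117.
Marcus is ranked last by the fewest voters, so Marcus wins.

Marcus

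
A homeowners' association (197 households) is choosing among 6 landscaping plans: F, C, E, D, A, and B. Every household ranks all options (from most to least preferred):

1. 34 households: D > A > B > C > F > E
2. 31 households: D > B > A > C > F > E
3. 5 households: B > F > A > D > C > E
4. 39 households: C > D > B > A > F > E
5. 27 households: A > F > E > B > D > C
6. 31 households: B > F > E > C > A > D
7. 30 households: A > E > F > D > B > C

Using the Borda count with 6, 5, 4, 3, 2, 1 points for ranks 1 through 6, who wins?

A

F: 34·2 + 31·2 + 5·5 + 39·2 + 27·5 + 31·5 + 30·4 = 643
C: 34·3 + 31·3 + 5·2 + 39·6 + 27·1 + 31·3 + 30·1 = 589
E: 34·1 + 31·1 + 5·1 + 39·1 + 27·4 + 31·4 + 30·5 = 491
D: 34·6 + 31·6 + 5·3 + 39·5 + 27·2 + 31·1 + 30·3 = 775
A: 34·5 + 31·4 + 5·4 + 39·3 + 27·6 + 31·2 + 30·6 = 835
B: 34·4 + 31·5 + 5·6 + 39·4 + 27·3 + 31·6 + 30·2 = 804
A has the highest Borda score (835).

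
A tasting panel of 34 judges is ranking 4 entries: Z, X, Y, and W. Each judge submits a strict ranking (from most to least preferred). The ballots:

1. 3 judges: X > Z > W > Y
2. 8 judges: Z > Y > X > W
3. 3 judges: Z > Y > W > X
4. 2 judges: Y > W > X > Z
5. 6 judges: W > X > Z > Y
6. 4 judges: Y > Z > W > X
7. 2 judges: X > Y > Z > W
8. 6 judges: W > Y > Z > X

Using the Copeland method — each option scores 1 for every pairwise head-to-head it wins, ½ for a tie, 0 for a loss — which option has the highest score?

Z

Z: beats X, Y, and W → score 3.
X: loses to Z, Y, and W → score 0.
Y: beats X and W; loses to Z → score 2.
W: beats X; loses to Z and Y → score 1.
Z has the best pairwise record.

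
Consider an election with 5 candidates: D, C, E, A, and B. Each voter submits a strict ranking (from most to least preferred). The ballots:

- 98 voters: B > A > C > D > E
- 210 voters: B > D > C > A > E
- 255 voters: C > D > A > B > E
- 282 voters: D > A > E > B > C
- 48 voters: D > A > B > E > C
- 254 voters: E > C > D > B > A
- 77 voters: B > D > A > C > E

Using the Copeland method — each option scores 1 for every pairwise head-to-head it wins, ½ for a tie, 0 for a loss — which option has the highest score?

D: beats C, E, A, and B → score 4.
C: beats E and A; loses to D and B → score 2.
E: loses to D, C, A, and B → score 0.
A: beats E; loses to D, C, and B → score 1.
B: beats C, E, and A; loses to D → score 3.
D has the best pairwise record.

D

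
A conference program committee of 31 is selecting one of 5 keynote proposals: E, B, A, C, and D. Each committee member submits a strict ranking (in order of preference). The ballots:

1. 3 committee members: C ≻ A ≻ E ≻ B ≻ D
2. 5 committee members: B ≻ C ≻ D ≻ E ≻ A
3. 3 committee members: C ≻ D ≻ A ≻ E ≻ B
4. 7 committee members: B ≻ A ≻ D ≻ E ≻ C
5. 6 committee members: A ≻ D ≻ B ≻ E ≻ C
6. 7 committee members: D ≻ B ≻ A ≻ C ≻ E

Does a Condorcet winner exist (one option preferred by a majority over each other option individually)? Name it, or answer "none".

Checking pairwise contests:
B beats E 25–6.
D beats B 16–15.
B beats A 19–12.
B beats C 25–6.
A beats D 16–15.
Every option loses at least one head-to-head, so there is no Condorcet winner.

none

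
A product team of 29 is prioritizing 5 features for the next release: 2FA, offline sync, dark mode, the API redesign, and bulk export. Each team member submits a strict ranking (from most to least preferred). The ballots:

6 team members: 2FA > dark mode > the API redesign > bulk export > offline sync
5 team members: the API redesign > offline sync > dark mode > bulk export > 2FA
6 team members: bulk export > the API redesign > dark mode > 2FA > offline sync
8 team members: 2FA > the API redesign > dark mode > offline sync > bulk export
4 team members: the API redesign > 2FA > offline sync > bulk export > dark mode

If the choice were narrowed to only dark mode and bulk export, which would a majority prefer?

Voters preferring dark mode to bulk export: 19; preferring bulk export to dark mode: 10.
dark mode wins the head-to-head.

dark mode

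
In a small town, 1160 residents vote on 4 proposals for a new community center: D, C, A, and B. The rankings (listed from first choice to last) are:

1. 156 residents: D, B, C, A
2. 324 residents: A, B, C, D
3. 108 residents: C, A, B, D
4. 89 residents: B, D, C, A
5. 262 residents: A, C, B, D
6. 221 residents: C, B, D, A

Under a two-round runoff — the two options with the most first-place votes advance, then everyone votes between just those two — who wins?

A

Round 1 first-place votes: D 156, C 329, A 586, B 89.
A and C advance.
Runoff: A is preferred to C by 586 voters; C by 574.
A wins the runoff.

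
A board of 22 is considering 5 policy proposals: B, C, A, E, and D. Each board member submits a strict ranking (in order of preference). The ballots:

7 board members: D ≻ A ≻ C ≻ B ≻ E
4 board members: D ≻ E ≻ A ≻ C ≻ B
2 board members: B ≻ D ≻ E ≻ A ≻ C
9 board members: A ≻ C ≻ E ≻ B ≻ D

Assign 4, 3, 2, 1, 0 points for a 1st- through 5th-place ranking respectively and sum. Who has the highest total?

B: 7·1 + 4·0 + 2·4 + 9·1 = 24
C: 7·2 + 4·1 + 2·0 + 9·3 = 45
A: 7·3 + 4·2 + 2·1 + 9·4 = 67
E: 7·0 + 4·3 + 2·2 + 9·2 = 34
D: 7·4 + 4·4 + 2·3 + 9·0 = 50
A has the highest Borda score (67).

A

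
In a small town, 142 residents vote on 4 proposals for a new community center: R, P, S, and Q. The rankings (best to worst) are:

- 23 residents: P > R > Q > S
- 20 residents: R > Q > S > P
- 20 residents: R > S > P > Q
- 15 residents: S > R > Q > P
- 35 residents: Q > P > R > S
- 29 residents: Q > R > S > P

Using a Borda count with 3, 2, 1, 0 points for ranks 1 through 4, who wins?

R: 23·2 + 20·3 + 20·3 + 15·2 + 35·1 + 29·2 = 289
P: 23·3 + 20·0 + 20·1 + 15·0 + 35·2 + 29·0 = 159
S: 23·0 + 20·1 + 20·2 + 15·3 + 35·0 + 29·1 = 134
Q: 23·1 + 20·2 + 20·0 + 15·1 + 35·3 + 29·3 = 270
R has the highest Borda score (289).

R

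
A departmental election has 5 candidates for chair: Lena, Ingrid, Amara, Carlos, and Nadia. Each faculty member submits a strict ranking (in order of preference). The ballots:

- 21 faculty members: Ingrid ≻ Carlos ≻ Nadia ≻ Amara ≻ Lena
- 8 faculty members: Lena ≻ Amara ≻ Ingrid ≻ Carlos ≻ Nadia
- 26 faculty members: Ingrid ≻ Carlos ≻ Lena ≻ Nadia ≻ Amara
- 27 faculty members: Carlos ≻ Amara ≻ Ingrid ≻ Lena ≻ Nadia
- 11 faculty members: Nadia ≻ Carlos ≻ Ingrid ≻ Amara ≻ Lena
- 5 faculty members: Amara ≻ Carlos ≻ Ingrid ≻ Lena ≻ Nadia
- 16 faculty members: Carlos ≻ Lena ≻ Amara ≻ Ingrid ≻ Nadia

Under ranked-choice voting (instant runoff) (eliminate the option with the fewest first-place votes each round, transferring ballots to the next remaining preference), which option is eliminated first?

Round 1: Lena 8, Ingrid 47, Amara 5, Carlos 43, Nadia 11. Eliminate Amara.

Amara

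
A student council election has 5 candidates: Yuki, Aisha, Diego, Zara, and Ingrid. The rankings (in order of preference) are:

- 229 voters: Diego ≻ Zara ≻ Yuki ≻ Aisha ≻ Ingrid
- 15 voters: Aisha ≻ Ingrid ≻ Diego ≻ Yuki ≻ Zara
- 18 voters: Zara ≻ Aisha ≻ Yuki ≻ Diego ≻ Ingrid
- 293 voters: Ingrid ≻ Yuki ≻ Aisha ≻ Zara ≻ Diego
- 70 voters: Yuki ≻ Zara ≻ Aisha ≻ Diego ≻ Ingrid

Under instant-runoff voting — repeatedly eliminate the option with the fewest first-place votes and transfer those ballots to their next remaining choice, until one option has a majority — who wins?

Round 1: Yuki 70, Aisha 15, Diego 229, Zara 18, Ingrid 293. Eliminate Aisha.
Round 2: Yuki 70, Diego 229, Zara 18, Ingrid 308. Eliminate Zara.
Round 3: Yuki 88, Diego 229, Ingrid 308. Eliminate Yuki.
Round 4: Diego 317, Ingrid 308. Diego has a majority.

Diego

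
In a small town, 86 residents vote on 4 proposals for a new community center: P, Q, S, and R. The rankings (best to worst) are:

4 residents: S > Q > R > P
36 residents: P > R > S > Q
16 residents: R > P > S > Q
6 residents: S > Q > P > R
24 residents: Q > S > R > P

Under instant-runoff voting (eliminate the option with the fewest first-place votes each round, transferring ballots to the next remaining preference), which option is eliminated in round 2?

Round 1: P 36, Q 24, S 10, R 16. Eliminate S.
Round 2: P 36, Q 34, R 16. Eliminate R.

R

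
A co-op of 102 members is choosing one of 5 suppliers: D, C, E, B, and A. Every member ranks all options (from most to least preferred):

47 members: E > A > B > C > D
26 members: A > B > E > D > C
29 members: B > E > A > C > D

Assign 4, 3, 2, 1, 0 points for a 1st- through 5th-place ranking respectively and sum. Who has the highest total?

D: 47·0 + 26·1 + 29·0 = 26
C: 47·1 + 26·0 + 29·1 = 76
E: 47·4 + 26·2 + 29·3 = 327
B: 47·2 + 26·3 + 29·4 = 288
A: 47·3 + 26·4 + 29·2 = 303
E has the highest Borda score (327).

E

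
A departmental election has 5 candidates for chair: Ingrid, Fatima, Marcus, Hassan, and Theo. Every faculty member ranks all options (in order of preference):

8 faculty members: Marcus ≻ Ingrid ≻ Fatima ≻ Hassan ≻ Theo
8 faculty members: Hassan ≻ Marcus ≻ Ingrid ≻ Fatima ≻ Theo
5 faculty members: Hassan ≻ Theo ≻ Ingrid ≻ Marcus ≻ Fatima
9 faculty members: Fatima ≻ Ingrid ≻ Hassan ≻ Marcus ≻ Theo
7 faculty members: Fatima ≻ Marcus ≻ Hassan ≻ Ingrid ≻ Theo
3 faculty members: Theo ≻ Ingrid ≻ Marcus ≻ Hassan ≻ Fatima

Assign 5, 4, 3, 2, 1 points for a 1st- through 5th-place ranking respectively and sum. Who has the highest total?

Marcus

Ingrid: 8·4 + 8·3 + 5·3 + 9·4 + 7·2 + 3·4 = 133
Fatima: 8·3 + 8·2 + 5·1 + 9·5 + 7·5 + 3·1 = 128
Marcus: 8·5 + 8·4 + 5·2 + 9·2 + 7·4 + 3·3 = 137
Hassan: 8·2 + 8·5 + 5·5 + 9·3 + 7·3 + 3·2 = 135
Theo: 8·1 + 8·1 + 5·4 + 9·1 + 7·1 + 3·5 = 67
Marcus has the highest Borda score (137).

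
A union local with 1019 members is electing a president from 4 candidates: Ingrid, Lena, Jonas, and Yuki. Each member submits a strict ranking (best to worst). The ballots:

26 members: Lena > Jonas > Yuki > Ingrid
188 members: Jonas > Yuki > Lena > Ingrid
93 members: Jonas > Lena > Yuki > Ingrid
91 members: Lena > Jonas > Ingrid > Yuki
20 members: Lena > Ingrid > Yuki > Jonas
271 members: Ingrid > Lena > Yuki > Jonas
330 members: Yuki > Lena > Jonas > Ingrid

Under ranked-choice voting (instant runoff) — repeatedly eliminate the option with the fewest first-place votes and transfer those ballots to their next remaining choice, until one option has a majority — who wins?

Yuki

Round 1: Ingrid 271, Lena 137, Jonas 281, Yuki 330. Eliminate Lena.
Round 2: Ingrid 291, Jonas 398, Yuki 330. Eliminate Ingrid.
Round 3: Jonas 398, Yuki 621. Yuki has a majority.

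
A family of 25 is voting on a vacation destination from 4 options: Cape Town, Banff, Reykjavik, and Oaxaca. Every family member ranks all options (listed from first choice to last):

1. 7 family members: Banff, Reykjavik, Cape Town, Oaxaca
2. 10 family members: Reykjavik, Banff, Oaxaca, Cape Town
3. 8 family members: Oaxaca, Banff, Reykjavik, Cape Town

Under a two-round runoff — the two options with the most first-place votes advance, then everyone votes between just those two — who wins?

Round 1 first-place votes: Cape Town 0, Banff 7, Reykjavik 10, Oaxaca 8.
Reykjavik and Oaxaca advance.
Runoff: Reykjavik is preferred to Oaxaca by 17 voters; Oaxaca by 8.
Reykjavik wins the runoff.

Reykjavik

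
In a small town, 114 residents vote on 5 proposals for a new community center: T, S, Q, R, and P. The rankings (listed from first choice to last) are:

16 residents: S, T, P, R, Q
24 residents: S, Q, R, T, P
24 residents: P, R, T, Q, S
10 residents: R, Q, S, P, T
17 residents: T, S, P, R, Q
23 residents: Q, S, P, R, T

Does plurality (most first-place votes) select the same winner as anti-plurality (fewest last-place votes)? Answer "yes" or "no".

Plurality — first-place votes: T 17, S 40, Q 23, R 10, P 24. Winner: S.
Anti-plurality — last-place votes: T 33, S 24, Q 33, R 0, P 24. Winner: R.
The two methods disagree.

no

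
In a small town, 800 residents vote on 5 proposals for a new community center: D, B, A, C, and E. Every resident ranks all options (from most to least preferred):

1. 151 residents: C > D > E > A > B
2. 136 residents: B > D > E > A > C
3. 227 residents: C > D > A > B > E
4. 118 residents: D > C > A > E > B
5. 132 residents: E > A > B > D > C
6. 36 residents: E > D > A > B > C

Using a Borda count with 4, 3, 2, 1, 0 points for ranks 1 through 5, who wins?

D

D: 151·3 + 136·3 + 227·3 + 118·4 + 132·1 + 36·3 = 2254
B: 151·0 + 136·4 + 227·1 + 118·0 + 132·2 + 36·1 = 1071
A: 151·1 + 136·1 + 227·2 + 118·2 + 132·3 + 36·2 = 1445
C: 151·4 + 136·0 + 227·4 + 118·3 + 132·0 + 36·0 = 1866
E: 151·2 + 136·2 + 227·0 + 118·1 + 132·4 + 36·4 = 1364
D has the highest Borda score (2254).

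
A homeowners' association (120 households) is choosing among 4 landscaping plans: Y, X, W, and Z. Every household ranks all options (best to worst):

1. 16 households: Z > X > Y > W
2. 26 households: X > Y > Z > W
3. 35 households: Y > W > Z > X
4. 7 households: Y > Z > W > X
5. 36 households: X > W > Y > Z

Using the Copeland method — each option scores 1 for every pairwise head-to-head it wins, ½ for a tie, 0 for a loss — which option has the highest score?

X

Y: beats W and Z; loses to X → score 2.
X: beats Y, W, and Z → score 3.
W: beats Z; loses to Y and X → score 1.
Z: loses to Y, X, and W → score 0.
X has the best pairwise record.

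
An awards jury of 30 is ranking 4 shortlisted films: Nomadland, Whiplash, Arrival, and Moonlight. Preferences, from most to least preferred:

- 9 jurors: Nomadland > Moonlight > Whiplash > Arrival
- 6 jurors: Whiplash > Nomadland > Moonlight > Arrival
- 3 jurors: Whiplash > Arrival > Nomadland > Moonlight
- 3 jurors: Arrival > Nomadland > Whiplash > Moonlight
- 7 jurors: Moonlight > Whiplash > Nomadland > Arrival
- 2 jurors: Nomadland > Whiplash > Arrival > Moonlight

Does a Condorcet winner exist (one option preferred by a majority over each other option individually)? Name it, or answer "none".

Checking pairwise contests:
Whiplash beats Nomadland 16–14.
Moonlight beats Whiplash 16–14.
Nomadland beats Arrival 24–6.
Nomadland beats Moonlight 23–7.
Every option loses at least one head-to-head, so there is no Condorcet winner.

none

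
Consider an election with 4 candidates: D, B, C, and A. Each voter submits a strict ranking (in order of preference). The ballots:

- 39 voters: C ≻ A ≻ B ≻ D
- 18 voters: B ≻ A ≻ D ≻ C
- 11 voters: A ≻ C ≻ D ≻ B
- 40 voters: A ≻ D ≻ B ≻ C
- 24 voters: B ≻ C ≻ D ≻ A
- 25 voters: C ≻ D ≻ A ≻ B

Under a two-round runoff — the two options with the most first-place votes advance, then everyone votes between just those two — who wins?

Round 1 first-place votes: D 0, B 42, C 64, A 51.
C and A advance.
Runoff: C is preferred to A by 88 voters; A by 69.
C wins the runoff.

C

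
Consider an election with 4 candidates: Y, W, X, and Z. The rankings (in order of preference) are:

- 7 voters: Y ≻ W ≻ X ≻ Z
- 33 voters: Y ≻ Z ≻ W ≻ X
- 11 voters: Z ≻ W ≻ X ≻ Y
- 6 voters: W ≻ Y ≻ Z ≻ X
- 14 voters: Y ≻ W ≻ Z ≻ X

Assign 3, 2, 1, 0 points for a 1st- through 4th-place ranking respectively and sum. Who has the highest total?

Y: 7·3 + 33·3 + 11·0 + 6·2 + 14·3 = 174
W: 7·2 + 33·1 + 11·2 + 6·3 + 14·2 = 115
X: 7·1 + 33·0 + 11·1 + 6·0 + 14·0 = 18
Z: 7·0 + 33·2 + 11·3 + 6·1 + 14·1 = 119
Y has the highest Borda score (174).

Y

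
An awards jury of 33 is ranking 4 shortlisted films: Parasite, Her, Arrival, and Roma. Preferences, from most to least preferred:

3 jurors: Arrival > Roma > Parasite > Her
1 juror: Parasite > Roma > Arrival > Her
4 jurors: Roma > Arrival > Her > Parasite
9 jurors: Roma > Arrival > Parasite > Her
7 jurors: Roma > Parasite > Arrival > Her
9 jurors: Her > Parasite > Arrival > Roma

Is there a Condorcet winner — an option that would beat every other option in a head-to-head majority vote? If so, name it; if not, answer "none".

Roma vs Parasite: 23–10 for Roma.
Roma vs Her: 24–9 for Roma.
Roma vs Arrival: 21–12 for Roma.
Roma beats every other option head-to-head.

Roma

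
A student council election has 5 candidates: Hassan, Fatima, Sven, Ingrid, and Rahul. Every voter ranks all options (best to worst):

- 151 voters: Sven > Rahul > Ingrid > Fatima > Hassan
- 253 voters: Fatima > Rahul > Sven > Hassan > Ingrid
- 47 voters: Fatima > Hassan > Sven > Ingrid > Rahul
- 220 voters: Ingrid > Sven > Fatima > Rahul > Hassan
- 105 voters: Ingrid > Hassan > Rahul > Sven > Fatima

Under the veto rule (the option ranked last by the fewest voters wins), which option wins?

Sven

Last-place votes: Hassan 371, Fatima 105, Sven 0, Ingrid 253, Rahul 47.
Sven is ranked last by the fewest voters, so Sven wins.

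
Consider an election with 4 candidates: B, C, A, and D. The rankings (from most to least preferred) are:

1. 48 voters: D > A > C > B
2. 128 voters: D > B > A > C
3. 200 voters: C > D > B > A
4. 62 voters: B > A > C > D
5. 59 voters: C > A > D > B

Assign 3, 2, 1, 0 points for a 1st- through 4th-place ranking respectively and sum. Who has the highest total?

D

B: 48·0 + 128·2 + 200·1 + 62·3 + 59·0 = 642
C: 48·1 + 128·0 + 200·3 + 62·1 + 59·3 = 887
A: 48·2 + 128·1 + 200·0 + 62·2 + 59·2 = 466
D: 48·3 + 128·3 + 200·2 + 62·0 + 59·1 = 987
D has the highest Borda score (987).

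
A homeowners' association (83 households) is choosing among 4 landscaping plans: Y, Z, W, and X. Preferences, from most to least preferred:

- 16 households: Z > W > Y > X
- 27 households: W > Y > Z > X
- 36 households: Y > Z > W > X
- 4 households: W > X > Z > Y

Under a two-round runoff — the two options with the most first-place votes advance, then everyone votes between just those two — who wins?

Round 1 first-place votes: Y 36, Z 16, W 31, X 0.
Y and W advance.
Runoff: Y is preferred to W by 36 voters; W by 47.
W wins the runoff.

W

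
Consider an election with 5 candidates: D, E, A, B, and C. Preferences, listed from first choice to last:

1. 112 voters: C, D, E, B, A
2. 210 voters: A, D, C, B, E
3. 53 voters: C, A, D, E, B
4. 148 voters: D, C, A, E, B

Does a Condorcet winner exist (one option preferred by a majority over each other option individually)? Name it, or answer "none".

none

Checking pairwise contests:
A beats D 263–260.
D beats E 523–0.
C beats A 313–210.
D beats B 523–0.
D beats C 358–165.
Every option loses at least one head-to-head, so there is no Condorcet winner.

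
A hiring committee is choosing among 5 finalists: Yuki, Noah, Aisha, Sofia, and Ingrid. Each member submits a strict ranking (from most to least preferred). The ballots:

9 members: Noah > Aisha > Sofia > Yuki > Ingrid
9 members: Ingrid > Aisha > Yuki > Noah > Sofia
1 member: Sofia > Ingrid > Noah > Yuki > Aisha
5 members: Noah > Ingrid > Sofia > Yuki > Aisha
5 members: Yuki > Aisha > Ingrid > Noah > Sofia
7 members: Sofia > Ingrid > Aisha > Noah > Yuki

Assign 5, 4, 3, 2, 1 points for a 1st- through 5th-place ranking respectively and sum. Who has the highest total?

Yuki: 9·2 + 9·3 + 1·2 + 5·2 + 5·5 + 7·1 = 89
Noah: 9·5 + 9·2 + 1·3 + 5·5 + 5·2 + 7·2 = 115
Aisha: 9·4 + 9·4 + 1·1 + 5·1 + 5·4 + 7·3 = 119
Sofia: 9·3 + 9·1 + 1·5 + 5·3 + 5·1 + 7·5 = 96
Ingrid: 9·1 + 9·5 + 1·4 + 5·4 + 5·3 + 7·4 = 121
Ingrid has the highest Borda score (121).

Ingrid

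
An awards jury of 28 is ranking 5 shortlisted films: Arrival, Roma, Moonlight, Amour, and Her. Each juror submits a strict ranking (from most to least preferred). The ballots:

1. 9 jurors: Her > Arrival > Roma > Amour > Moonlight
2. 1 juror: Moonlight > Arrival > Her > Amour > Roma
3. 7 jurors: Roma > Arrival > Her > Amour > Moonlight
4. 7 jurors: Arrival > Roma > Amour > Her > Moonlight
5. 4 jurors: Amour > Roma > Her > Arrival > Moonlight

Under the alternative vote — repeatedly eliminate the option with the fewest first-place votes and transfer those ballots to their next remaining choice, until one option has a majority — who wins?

Roma

Round 1: Arrival 7, Roma 7, Moonlight 1, Amour 4, Her 9. Eliminate Moonlight.
Round 2: Arrival 8, Roma 7, Amour 4, Her 9. Eliminate Amour.
Round 3: Arrival 8, Roma 11, Her 9. Eliminate Arrival.
Round 4: Roma 18, Her 10. Roma has a majority.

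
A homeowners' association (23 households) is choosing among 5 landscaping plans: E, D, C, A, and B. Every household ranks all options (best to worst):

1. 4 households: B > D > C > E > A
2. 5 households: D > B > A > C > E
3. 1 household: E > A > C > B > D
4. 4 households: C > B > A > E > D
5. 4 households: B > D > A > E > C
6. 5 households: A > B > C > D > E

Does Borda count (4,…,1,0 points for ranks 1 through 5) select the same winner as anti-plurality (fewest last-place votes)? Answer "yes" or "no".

Borda — scores: E 16, D 49, C 41, A 49, B 75. Winner: B.
Anti-plurality — last-place votes: E 10, D 5, C 4, A 4, B 0. Winner: B.
The two methods agree.

yes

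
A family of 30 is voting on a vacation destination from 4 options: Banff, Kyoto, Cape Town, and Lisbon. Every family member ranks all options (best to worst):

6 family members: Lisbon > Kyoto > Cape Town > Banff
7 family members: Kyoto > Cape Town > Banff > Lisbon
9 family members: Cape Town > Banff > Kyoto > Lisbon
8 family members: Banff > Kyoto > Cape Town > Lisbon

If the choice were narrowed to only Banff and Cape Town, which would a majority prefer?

Voters preferring Banff to Cape Town: 8; preferring Cape Town to Banff: 22.
Cape Town wins the head-to-head.

Cape Town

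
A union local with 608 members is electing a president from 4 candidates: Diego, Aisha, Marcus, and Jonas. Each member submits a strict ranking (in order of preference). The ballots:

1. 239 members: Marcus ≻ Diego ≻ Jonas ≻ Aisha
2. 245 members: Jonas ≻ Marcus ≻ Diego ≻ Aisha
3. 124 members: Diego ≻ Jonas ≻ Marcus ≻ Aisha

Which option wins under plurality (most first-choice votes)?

First-place votes: Diego 124, Aisha 0, Marcus 239, Jonas 245.
Jonas has the most first-place votes.

Jonas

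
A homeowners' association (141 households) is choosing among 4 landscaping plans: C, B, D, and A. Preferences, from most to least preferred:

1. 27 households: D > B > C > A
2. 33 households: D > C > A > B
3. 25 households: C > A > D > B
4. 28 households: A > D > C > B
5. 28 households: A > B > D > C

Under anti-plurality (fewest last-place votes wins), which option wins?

Last-place votes: C 28, B 86, D 0, A 27.
D is ranked last by the fewest voters, so D wins.

D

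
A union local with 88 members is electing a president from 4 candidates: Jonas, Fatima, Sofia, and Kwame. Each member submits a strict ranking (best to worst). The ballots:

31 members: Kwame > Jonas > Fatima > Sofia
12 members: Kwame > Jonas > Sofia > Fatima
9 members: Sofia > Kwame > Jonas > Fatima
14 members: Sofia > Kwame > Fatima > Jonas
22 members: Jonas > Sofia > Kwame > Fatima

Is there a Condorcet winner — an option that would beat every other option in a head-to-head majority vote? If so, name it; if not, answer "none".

none

Checking pairwise contests:
Kwame beats Jonas 66–22.
Jonas beats Fatima 74–14.
Jonas beats Sofia 65–23.
Sofia beats Kwame 45–43.
Every option loses at least one head-to-head, so there is no Condorcet winner.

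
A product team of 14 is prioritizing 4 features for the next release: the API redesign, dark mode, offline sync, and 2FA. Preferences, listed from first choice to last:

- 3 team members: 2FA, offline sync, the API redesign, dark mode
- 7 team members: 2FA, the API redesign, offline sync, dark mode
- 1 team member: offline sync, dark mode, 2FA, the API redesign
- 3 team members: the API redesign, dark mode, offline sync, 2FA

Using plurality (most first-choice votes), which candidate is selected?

First-place votes: the API redesign 3, dark mode 0, offline sync 1, 2FA 10.
2FA has the most first-place votes.

2FA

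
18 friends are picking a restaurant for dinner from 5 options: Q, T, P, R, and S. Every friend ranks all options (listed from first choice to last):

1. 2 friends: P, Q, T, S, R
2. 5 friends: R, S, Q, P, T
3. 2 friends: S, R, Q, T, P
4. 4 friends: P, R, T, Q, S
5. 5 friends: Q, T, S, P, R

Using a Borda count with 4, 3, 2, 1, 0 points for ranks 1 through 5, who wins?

Q

Q: 2·3 + 5·2 + 2·2 + 4·1 + 5·4 = 44
T: 2·2 + 5·0 + 2·1 + 4·2 + 5·3 = 29
P: 2·4 + 5·1 + 2·0 + 4·4 + 5·1 = 34
R: 2·0 + 5·4 + 2·3 + 4·3 + 5·0 = 38
S: 2·1 + 5·3 + 2·4 + 4·0 + 5·2 = 35
Q has the highest Borda score (44).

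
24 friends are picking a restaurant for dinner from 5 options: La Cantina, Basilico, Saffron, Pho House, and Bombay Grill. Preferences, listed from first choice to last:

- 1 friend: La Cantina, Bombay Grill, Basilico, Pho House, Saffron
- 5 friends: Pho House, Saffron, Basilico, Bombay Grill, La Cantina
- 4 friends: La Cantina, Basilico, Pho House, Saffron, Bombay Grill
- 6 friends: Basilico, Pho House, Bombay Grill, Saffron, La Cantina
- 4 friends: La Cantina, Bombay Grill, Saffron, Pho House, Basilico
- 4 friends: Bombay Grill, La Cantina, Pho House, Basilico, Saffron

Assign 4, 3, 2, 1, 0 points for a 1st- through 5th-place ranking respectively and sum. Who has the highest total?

Pho House

La Cantina: 1·4 + 5·0 + 4·4 + 6·0 + 4·4 + 4·3 = 48
Basilico: 1·2 + 5·2 + 4·3 + 6·4 + 4·0 + 4·1 = 52
Saffron: 1·0 + 5·3 + 4·1 + 6·1 + 4·2 + 4·0 = 33
Pho House: 1·1 + 5·4 + 4·2 + 6·3 + 4·1 + 4·2 = 59
Bombay Grill: 1·3 + 5·1 + 4·0 + 6·2 + 4·3 + 4·4 = 48
Pho House has the highest Borda score (59).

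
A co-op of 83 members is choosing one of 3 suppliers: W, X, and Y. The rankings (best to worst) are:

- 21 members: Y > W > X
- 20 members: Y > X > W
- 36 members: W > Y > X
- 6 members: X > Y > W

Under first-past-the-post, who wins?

Y

First-place votes: W 36, X 6, Y 41.
Y has the most first-place votes.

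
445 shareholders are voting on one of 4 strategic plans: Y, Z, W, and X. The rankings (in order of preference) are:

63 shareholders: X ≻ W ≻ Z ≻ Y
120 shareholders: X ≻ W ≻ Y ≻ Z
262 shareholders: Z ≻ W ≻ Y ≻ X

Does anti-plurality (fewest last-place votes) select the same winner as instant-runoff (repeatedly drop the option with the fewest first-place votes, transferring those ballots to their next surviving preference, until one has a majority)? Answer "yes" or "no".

no

Anti-plurality — last-place votes: Y 63, Z 120, W 0, X 262. Winner: W.
Instant-runoff — R1 Y 0, Z 262, W 0, X 183 (Z winner). Winner: Z.
The two methods disagree.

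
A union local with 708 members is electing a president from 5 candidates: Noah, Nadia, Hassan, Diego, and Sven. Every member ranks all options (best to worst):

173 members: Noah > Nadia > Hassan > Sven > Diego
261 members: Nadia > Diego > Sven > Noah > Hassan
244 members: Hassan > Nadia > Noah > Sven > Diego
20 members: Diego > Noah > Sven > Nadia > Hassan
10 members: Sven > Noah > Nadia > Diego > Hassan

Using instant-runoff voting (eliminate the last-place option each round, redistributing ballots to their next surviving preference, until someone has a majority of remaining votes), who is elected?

Round 1: Noah 173, Nadia 261, Hassan 244, Diego 20, Sven 10. Eliminate Sven.
Round 2: Noah 183, Nadia 261, Hassan 244, Diego 20. Eliminate Diego.
Round 3: Noah 203, Nadia 261, Hassan 244. Eliminate Noah.
Round 4: Nadia 464, Hassan 244. Nadia has a majority.

Nadia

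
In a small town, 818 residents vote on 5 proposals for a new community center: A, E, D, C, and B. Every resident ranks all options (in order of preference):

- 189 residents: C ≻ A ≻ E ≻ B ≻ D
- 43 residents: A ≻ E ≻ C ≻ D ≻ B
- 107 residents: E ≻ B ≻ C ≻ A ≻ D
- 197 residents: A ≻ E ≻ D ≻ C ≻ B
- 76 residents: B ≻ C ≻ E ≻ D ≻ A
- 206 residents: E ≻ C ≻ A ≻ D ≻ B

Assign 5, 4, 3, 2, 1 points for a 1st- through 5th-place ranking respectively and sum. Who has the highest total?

E

A: 189·4 + 43·5 + 107·2 + 197·5 + 76·1 + 206·3 = 2864
E: 189·3 + 43·4 + 107·5 + 197·4 + 76·3 + 206·5 = 3320
D: 189·1 + 43·2 + 107·1 + 197·3 + 76·2 + 206·2 = 1537
C: 189·5 + 43·3 + 107·3 + 197·2 + 76·4 + 206·4 = 2917
B: 189·2 + 43·1 + 107·4 + 197·1 + 76·5 + 206·1 = 1632
E has the highest Borda score (3320).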